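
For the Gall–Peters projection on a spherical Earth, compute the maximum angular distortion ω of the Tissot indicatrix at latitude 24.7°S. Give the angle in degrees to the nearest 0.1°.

28.4°

The Gall–Peters projection is cylindrical equal-area with φ₀ = 45°. A cylindrical equal-area projection with standard parallel φ₀ has meridian scale h = cos φ / cos φ₀ and parallel scale k = cos φ₀ / cos φ (so areas are preserved, h·k = 1).
At 24.7°: h = 1.285, k = 0.7783; principal scales a = 1.285, b = 0.7783.
sin(ω/2) = (a − b)/(a + b) = 0.5065/2.063 = 0.2455, so ω = 2 arcsin(0.2455) ≈ 28.4°.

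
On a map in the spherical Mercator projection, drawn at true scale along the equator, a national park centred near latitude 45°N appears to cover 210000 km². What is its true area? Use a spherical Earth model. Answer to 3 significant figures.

The Mercator projection is conformal; its linear scale factor is the same in every direction and equals sec φ = 1/cos φ.
Areal scale = k² = sec²φ = 1/cos²(45°) = 1/0.7071² = 2.000.
True area = apparent / (areal scale) = 210000 / 2.000 ≈ 105000 km².

105000 km²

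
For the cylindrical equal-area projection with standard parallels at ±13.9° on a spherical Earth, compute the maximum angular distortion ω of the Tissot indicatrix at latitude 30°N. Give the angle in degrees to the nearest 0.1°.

Cylindrical equal-area (φ₀ = 13.9°): h = cos φ / cos 13.9° along meridians, k = cos 13.9° / cos φ along parallels; h·k = 1.
At 30°: h = 0.8922, k = 1.121; principal scales a = 1.121, b = 0.8922.
sin(ω/2) = (a − b)/(a + b) = 0.2287/2.013 = 0.1136, so ω = 2 arcsin(0.1136) ≈ 13.0°.

13.0°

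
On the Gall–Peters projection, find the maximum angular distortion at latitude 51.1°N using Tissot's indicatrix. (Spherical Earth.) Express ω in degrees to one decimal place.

13.6°

The Gall–Peters projection is cylindrical equal-area with φ₀ = 45°. Cylindrical equal-area (φ₀ = 45°): h = cos φ / cos 45° along meridians, k = cos 45° / cos φ along parallels; h·k = 1.
At 51.1°: h = 0.8881, k = 1.126; principal scales a = 1.126, b = 0.8881.
sin(ω/2) = (a − b)/(a + b) = 0.2380/2.014 = 0.1181, so ω = 2 arcsin(0.1181) ≈ 13.6°.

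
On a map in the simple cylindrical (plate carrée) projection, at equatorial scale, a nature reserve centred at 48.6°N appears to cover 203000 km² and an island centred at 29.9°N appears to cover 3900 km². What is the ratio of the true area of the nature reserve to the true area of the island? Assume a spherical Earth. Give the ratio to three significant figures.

On the plate carrée, areal scale = h·k = 1 × sec φ, so true area = apparent × cos φ.
True area of nature reserve: 203000 × cos(48.6°) = 203000 × 0.6613 = 134200 km².
True area of island: 3900 × cos(29.9°) = 3900 × 0.8669 = 3381 km².
Ratio = 134200 / 3381 ≈ 39.7.

39.7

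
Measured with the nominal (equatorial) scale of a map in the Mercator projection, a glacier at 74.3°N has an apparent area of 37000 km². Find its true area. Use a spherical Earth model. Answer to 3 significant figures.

2710 km²

For Mercator, h = k = sec φ (a conformal cylindrical projection has a single point scale, 1/cos φ).
Areal scale = k² = sec²φ = 1/cos²(74.3°) = 1/0.2706² = 13.66.
True area = apparent / (areal scale) = 37000 / 13.66 ≈ 2710 km².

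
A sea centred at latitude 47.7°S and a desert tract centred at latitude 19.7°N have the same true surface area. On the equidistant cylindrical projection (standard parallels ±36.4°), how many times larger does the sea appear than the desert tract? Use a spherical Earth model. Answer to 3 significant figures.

In the equirectangular projection with standard parallel φ₀ = 36.4° (x = Rλ cos φ₀, y = Rφ), meridians are true-scale (h = 1) and the parallel scale is k = cos φ₀ / cos φ.
Areal scale at 47.7°: h·k = 1.000 × 1.196 = 1.196.
Areal scale at 19.7°: h·k = 1.000 × 0.8549 = 0.8549.
Ratio = 1.196/0.8549 ≈ 1.40.

1.40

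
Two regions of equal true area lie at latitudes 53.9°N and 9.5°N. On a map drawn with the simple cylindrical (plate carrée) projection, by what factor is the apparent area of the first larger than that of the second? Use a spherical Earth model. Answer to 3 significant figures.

Plate carrée maps x = Rλ, y = Rφ. The meridian scale is h = 1 and the parallel scale is k = 1/cos φ = sec φ.
Areal scale at 53.9°: h·k = 1.000 × 1.697 = 1.697.
Areal scale at 9.5°: h·k = 1.000 × 1.014 = 1.014.
Ratio = 1.697/1.014 ≈ 1.67.

1.67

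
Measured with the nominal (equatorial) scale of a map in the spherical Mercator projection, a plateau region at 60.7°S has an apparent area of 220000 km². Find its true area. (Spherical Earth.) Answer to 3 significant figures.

52700 km²

The Mercator projection is conformal; its linear scale factor is the same in every direction and equals sec φ = 1/cos φ.
Areal scale = k² = sec²φ = 1/cos²(60.7°) = 1/0.4894² = 4.175.
True area = apparent / (areal scale) = 220000 / 4.175 ≈ 52700 km².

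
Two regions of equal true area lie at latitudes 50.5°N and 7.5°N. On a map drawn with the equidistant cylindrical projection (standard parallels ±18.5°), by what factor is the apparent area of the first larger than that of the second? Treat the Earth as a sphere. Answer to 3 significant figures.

In the equirectangular projection with standard parallel φ₀ = 18.5° (x = Rλ cos φ₀, y = Rφ), meridians are true-scale (h = 1) and the parallel scale is k = cos φ₀ / cos φ.
Areal scale at 50.5°: h·k = 1.000 × 1.491 = 1.491.
Areal scale at 7.5°: h·k = 1.000 × 0.9565 = 0.9565.
Ratio = 1.491/0.9565 ≈ 1.56.

1.56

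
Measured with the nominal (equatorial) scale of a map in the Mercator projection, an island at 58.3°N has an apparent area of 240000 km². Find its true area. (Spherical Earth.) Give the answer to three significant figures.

66300 km²

Mercator is conformal, so the point scale is isotropic: h = k = sec φ = 1/cos φ.
Areal scale = k² = sec²φ = 1/cos²(58.3°) = 1/0.5255² = 3.622.
True area = apparent / (areal scale) = 240000 / 3.622 ≈ 66300 km².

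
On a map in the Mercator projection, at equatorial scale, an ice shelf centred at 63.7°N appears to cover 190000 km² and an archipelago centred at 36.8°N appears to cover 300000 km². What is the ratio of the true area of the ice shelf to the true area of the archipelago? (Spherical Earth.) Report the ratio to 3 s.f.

0.194

On Mercator the areal scale is sec²φ, so true area = apparent × cos²φ.
True area of ice shelf: 190000 × cos²(63.7°) = 190000 × 0.1963 = 37300 km².
True area of archipelago: 300000 × cos²(36.8°) = 300000 × 0.6412 = 192400 km².
Ratio = 37300 / 192400 ≈ 0.194.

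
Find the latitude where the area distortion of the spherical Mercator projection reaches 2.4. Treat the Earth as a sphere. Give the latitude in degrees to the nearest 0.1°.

Mercator areal scale is sec²φ.
sec²φ = 2.4  ⇒  cos²φ = 0.4167  ⇒  cos φ = 0.6455.
φ = arccos(0.6455) ≈ 49.8°.

49.8°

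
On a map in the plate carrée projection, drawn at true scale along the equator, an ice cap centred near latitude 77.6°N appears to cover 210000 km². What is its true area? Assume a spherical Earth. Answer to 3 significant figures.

Plate carrée maps x = Rλ, y = Rφ. The meridian scale is h = 1 and the parallel scale is k = 1/cos φ = sec φ.
Areal scale = h·k = 1 × sec φ; at 77.6°, h = 1.000, k = 4.657, so h·k = 4.657.
True area = apparent / (areal scale) = 210000 / 4.657 ≈ 45100 km².

45100 km²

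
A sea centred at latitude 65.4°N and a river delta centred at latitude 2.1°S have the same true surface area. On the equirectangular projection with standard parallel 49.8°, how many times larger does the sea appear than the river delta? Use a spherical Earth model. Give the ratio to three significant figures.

2.40

In the equirectangular projection with standard parallel φ₀ = 49.8° (x = Rλ cos φ₀, y = Rφ), meridians are true-scale (h = 1) and the parallel scale is k = cos φ₀ / cos φ.
Areal scale at 65.4°: h·k = 1.000 × 1.551 = 1.551.
Areal scale at 2.1°: h·k = 1.000 × 0.6459 = 0.6459.
Ratio = 1.551/0.6459 ≈ 2.40.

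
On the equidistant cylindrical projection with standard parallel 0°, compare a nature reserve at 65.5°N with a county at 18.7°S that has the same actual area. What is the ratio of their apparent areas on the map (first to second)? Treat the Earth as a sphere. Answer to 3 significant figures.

2.28

Plate carrée maps x = Rλ, y = Rφ. The meridian scale is h = 1 and the parallel scale is k = 1/cos φ = sec φ.
Areal scale at 65.5°: h·k = 1.000 × 2.411 = 2.411.
Areal scale at 18.7°: h·k = 1.000 × 1.056 = 1.056.
Ratio = 2.411/1.056 ≈ 2.28.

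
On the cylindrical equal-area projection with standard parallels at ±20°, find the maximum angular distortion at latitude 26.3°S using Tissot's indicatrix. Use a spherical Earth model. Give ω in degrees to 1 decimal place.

5.4°

A cylindrical equal-area projection with standard parallel φ₀ has meridian scale h = cos φ / cos φ₀ and parallel scale k = cos φ₀ / cos φ (so areas are preserved, h·k = 1).
At 26.3°: h = 0.9540, k = 1.048; principal scales a = 1.048, b = 0.9540.
sin(ω/2) = (a − b)/(a + b) = 0.09417/2.002 = 0.04703, so ω = 2 arcsin(0.04703) ≈ 5.4°.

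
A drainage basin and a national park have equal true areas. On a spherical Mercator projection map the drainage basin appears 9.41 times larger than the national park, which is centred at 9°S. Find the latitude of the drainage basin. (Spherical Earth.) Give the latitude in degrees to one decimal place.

71.2°

For equal true areas on Mercator, apparent areas scale as sec²φ, so the ratio is cos²φ₂ / cos²φ₁.
cos²φ₂ / cos²φ₁ = 9.41  ⇒  cos φ₁ = cos 9° / √9.41 = 0.9877/3.068 = 0.3220.
φ₁ = arccos(0.3220) ≈ 71.2°.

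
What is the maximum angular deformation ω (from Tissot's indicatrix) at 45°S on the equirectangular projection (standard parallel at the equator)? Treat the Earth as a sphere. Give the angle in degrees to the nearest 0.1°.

19.8°

For the equirectangular projection with φ₀ = 0 (plate carrée), h = 1 along meridians and k = sec φ along parallels.
At 45°: h = 1.000, k = 1.414; principal scales a = 1.414, b = 1.000.
sin(ω/2) = (a − b)/(a + b) = 0.4142/2.414 = 0.1716, so ω = 2 arcsin(0.1716) ≈ 19.8°.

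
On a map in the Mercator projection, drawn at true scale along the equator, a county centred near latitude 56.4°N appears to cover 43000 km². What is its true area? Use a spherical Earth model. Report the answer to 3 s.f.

13200 km²

Mercator is conformal, so the point scale is isotropic: h = k = sec φ = 1/cos φ.
Areal scale = k² = sec²φ = 1/cos²(56.4°) = 1/0.5534² = 3.265.
True area = apparent / (areal scale) = 43000 / 3.265 ≈ 13200 km².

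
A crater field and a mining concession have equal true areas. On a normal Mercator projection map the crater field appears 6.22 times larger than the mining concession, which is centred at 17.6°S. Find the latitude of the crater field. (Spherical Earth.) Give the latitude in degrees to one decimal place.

67.5°

On Mercator, (apparent₁)/(apparent₂) = sec²φ₁ / sec²φ₂ when true areas are equal.
cos²φ₂ / cos²φ₁ = 6.22  ⇒  cos φ₁ = cos 17.6° / √6.22 = 0.9532/2.494 = 0.3822.
φ₁ = arccos(0.3822) ≈ 67.5°.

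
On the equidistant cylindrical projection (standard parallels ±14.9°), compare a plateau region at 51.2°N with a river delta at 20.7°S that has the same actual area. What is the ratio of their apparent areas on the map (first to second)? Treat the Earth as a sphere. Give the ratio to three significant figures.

The equidistant cylindrical projection with φ₀ = 14.9° has h = 1 (meridians true) and k = cos φ₀ / cos φ along parallels.
Areal scale at 51.2°: h·k = 1.000 × 1.542 = 1.542.
Areal scale at 20.7°: h·k = 1.000 × 1.033 = 1.033.
Ratio = 1.542/1.033 ≈ 1.49.

1.49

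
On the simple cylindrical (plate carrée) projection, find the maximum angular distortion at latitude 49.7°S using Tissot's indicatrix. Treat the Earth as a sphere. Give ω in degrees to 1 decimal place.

24.8°

Plate carrée maps x = Rλ, y = Rφ. The meridian scale is h = 1 and the parallel scale is k = 1/cos φ = sec φ.
At 49.7°: h = 1.000, k = 1.546; principal scales a = 1.546, b = 1.000.
sin(ω/2) = (a − b)/(a + b) = 0.5461/2.546 = 0.2145, so ω = 2 arcsin(0.2145) ≈ 24.8°.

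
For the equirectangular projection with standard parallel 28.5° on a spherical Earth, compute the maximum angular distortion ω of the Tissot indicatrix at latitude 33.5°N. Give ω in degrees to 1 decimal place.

The equidistant cylindrical projection with φ₀ = 28.5° has h = 1 (meridians true) and k = cos φ₀ / cos φ along parallels.
At 33.5°: h = 1.000, k = 1.054; principal scales a = 1.054, b = 1.000.
sin(ω/2) = (a − b)/(a + b) = 0.05388/2.054 = 0.02623, so ω = 2 arcsin(0.02623) ≈ 3.0°.

3.0°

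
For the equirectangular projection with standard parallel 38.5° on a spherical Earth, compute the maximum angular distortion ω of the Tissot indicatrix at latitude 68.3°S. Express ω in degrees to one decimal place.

42.0°

In the equirectangular projection with standard parallel φ₀ = 38.5° (x = Rλ cos φ₀, y = Rφ), meridians are true-scale (h = 1) and the parallel scale is k = cos φ₀ / cos φ.
At 68.3°: h = 1.000, k = 2.117; principal scales a = 2.117, b = 1.000.
sin(ω/2) = (a − b)/(a + b) = 1.117/3.117 = 0.3583, so ω = 2 arcsin(0.3583) ≈ 42.0°.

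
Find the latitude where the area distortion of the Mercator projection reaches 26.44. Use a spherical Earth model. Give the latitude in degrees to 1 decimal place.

Mercator areal scale is sec²φ.
sec²φ = 26.44  ⇒  cos²φ = 0.03782  ⇒  cos φ = 0.1945.
φ = arccos(0.1945) ≈ 78.8°.

78.8°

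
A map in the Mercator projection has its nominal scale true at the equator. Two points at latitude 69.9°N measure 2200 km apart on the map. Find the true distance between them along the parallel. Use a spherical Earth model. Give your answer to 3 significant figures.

756 km

For Mercator, h = k = sec φ (a conformal cylindrical projection has a single point scale, 1/cos φ).
Along the parallel at 69.9°, map distances are exaggerated by k = sec 69.9° = 2.910.
True distance = 2200 / 2.910 = 2200 × cos 69.9° ≈ 756 km.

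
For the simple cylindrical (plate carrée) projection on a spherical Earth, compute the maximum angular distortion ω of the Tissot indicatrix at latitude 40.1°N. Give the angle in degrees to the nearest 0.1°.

15.3°

In the plate carrée (x = Rλ, y = Rφ), meridians are true-scale (h = 1) and parallels are stretched by k = sec φ.
At 40.1°: h = 1.000, k = 1.307; principal scales a = 1.307, b = 1.000.
sin(ω/2) = (a − b)/(a + b) = 0.3073/2.307 = 0.1332, so ω = 2 arcsin(0.1332) ≈ 15.3°.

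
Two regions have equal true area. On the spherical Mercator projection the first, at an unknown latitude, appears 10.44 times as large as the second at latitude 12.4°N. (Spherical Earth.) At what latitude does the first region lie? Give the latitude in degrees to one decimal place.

72.4°

On Mercator, (apparent₁)/(apparent₂) = sec²φ₁ / sec²φ₂ when true areas are equal.
cos²φ₂ / cos²φ₁ = 10.44  ⇒  cos φ₁ = cos 12.4° / √10.44 = 0.9767/3.231 = 0.3023.
φ₁ = arccos(0.3023) ≈ 72.4°.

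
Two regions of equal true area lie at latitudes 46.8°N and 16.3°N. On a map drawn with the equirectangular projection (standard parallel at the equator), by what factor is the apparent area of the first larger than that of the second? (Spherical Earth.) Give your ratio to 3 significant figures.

1.40

Plate carrée maps x = Rλ, y = Rφ. The meridian scale is h = 1 and the parallel scale is k = 1/cos φ = sec φ.
Areal scale at 46.8°: h·k = 1.000 × 1.461 = 1.461.
Areal scale at 16.3°: h·k = 1.000 × 1.042 = 1.042.
Ratio = 1.461/1.042 ≈ 1.40.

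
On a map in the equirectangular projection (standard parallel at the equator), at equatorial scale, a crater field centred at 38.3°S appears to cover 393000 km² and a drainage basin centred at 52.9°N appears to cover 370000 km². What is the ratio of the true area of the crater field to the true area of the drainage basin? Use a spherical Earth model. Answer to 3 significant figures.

1.38

On the plate carrée, areal scale = h·k = 1 × sec φ, so true area = apparent × cos φ.
True area of crater field: 393000 × cos(38.3°) = 393000 × 0.7848 = 308400 km².
True area of drainage basin: 370000 × cos(52.9°) = 370000 × 0.6032 = 223200 km².
Ratio = 308400 / 223200 ≈ 1.38.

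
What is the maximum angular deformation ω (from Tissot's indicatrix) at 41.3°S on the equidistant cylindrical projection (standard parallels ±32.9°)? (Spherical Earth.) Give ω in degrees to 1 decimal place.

In the equirectangular projection with standard parallel φ₀ = 32.9° (x = Rλ cos φ₀, y = Rφ), meridians are true-scale (h = 1) and the parallel scale is k = cos φ₀ / cos φ.
At 41.3°: h = 1.000, k = 1.118; principal scales a = 1.118, b = 1.000.
sin(ω/2) = (a − b)/(a + b) = 0.1176/2.118 = 0.05554, so ω = 2 arcsin(0.05554) ≈ 6.4°.

6.4°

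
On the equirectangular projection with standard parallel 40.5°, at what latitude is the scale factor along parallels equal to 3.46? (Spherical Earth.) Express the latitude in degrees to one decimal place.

The equidistant cylindrical projection with φ₀ = 40.5° has h = 1 (meridians true) and k = cos φ₀ / cos φ along parallels.
k = cos φ₀ / cos φ = 3.46  ⇒  cos φ = cos 40.5° / 3.46 = 0.2198.
φ = arccos(0.2198) ≈ 77.3°.

77.3°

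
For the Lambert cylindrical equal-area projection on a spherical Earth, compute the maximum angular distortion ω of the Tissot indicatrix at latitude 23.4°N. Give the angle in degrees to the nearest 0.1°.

The Lambert cylindrical equal-area projection is the cylindrical equal-area projection with its standard parallel at the equator (φ₀ = 0). Cylindrical equal-area (φ₀ = 0°): h = cos φ / cos 0° along meridians, k = cos 0° / cos φ along parallels; h·k = 1.
At 23.4°: h = 0.9178, k = 1.090; principal scales a = 1.090, b = 0.9178.
sin(ω/2) = (a − b)/(a + b) = 0.1719/2.007 = 0.08562, so ω = 2 arcsin(0.08562) ≈ 9.8°.

9.8°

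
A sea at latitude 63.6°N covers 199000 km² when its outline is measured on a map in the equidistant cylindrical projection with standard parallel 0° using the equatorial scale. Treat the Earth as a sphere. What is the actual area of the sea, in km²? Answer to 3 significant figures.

In the plate carrée (x = Rλ, y = Rφ), meridians are true-scale (h = 1) and parallels are stretched by k = sec φ.
Areal scale = h·k = 1 × sec φ; at 63.6°, h = 1.000, k = 2.249, so h·k = 2.249.
True area = apparent / (areal scale) = 199000 / 2.249 ≈ 88500 km².

88500 km²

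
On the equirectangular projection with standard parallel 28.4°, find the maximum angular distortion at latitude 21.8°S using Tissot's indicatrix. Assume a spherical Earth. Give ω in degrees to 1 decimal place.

With standard parallel φ₀ = 28.4°, the equirectangular projection gives x = Rλ cos φ₀, y = Rφ, so h = 1 and k = cos 28.4° / cos φ.
At 21.8°: h = 1.000, k = 0.9474; principal scales a = 1.000, b = 0.9474.
sin(ω/2) = (a − b)/(a + b) = 0.05260/1.947 = 0.02701, so ω = 2 arcsin(0.02701) ≈ 3.1°.

3.1°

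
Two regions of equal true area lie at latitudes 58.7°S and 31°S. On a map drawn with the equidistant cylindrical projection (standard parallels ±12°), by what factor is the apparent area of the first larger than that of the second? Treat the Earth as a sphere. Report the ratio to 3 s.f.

In the equirectangular projection with standard parallel φ₀ = 12° (x = Rλ cos φ₀, y = Rφ), meridians are true-scale (h = 1) and the parallel scale is k = cos φ₀ / cos φ.
Areal scale at 58.7°: h·k = 1.000 × 1.883 = 1.883.
Areal scale at 31°: h·k = 1.000 × 1.141 = 1.141.
Ratio = 1.883/1.141 ≈ 1.65.

1.65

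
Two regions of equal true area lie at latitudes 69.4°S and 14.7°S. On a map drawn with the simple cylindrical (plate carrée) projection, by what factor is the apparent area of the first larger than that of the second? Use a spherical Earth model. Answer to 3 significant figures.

2.75

Plate carrée maps x = Rλ, y = Rφ. The meridian scale is h = 1 and the parallel scale is k = 1/cos φ = sec φ.
Areal scale at 69.4°: h·k = 1.000 × 2.842 = 2.842.
Areal scale at 14.7°: h·k = 1.000 × 1.034 = 1.034.
Ratio = 2.842/1.034 ≈ 2.75.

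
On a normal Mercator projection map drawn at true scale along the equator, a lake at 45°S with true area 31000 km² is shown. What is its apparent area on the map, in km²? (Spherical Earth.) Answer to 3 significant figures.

Mercator is conformal, so the point scale is isotropic: h = k = sec φ = 1/cos φ.
Areal scale = k² = sec²φ = 1/cos²(45°) = 1/0.7071² = 2.000.
Apparent area = 31000 × 2.000 ≈ 62000 km².

62000 km²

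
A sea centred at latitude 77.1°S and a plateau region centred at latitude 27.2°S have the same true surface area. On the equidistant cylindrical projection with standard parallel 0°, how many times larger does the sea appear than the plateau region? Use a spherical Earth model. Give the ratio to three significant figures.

3.98

Plate carrée maps x = Rλ, y = Rφ. The meridian scale is h = 1 and the parallel scale is k = 1/cos φ = sec φ.
Areal scale at 77.1°: h·k = 1.000 × 4.479 = 4.479.
Areal scale at 27.2°: h·k = 1.000 × 1.124 = 1.124.
Ratio = 4.479/1.124 ≈ 3.98.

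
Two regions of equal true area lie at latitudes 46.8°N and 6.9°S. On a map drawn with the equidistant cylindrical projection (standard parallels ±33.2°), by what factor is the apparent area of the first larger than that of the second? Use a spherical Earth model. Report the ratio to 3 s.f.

The equidistant cylindrical projection with φ₀ = 33.2° has h = 1 (meridians true) and k = cos φ₀ / cos φ along parallels.
Areal scale at 46.8°: h·k = 1.000 × 1.222 = 1.222.
Areal scale at 6.9°: h·k = 1.000 × 0.8429 = 0.8429.
Ratio = 1.222/0.8429 ≈ 1.45.

1.45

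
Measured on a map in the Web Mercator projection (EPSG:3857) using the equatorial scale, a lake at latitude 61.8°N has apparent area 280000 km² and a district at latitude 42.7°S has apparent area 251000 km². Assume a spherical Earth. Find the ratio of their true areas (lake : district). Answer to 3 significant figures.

0.461

On Mercator the areal scale is sec²φ, so true area = apparent × cos²φ.
True area of lake: 280000 × cos²(61.8°) = 280000 × 0.2233 = 62530 km².
True area of district: 251000 × cos²(42.7°) = 251000 × 0.5401 = 135600 km².
Ratio = 62530 / 135600 ≈ 0.461.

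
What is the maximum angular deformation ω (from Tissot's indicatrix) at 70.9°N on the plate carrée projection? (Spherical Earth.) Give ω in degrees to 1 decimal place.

Plate carrée maps x = Rλ, y = Rφ. The meridian scale is h = 1 and the parallel scale is k = 1/cos φ = sec φ.
At 70.9°: h = 1.000, k = 3.056; principal scales a = 3.056, b = 1.000.
sin(ω/2) = (a − b)/(a + b) = 2.056/4.056 = 0.5069, so ω = 2 arcsin(0.5069) ≈ 60.9°.

60.9°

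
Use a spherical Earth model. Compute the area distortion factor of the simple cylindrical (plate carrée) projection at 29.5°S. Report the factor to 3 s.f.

1.15

In the plate carrée (x = Rλ, y = Rφ), meridians are true-scale (h = 1) and parallels are stretched by k = sec φ.
Areal scale = h·k = 1 × sec φ; at 29.5°, h = 1.000, k = 1.149, so h·k = 1.149.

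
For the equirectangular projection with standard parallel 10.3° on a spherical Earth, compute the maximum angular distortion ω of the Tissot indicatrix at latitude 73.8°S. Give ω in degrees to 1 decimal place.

67.9°

In the equirectangular projection with standard parallel φ₀ = 10.3° (x = Rλ cos φ₀, y = Rφ), meridians are true-scale (h = 1) and the parallel scale is k = cos φ₀ / cos φ.
At 73.8°: h = 1.000, k = 3.527; principal scales a = 3.527, b = 1.000.
sin(ω/2) = (a − b)/(a + b) = 2.527/4.527 = 0.5582, so ω = 2 arcsin(0.5582) ≈ 67.9°.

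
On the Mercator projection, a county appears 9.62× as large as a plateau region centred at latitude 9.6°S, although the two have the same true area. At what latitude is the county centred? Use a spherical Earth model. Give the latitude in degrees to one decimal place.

For equal true areas on Mercator, apparent areas scale as sec²φ, so the ratio is cos²φ₂ / cos²φ₁.
cos²φ₂ / cos²φ₁ = 9.62  ⇒  cos φ₁ = cos 9.6° / √9.62 = 0.9860/3.102 = 0.3179.
φ₁ = arccos(0.3179) ≈ 71.5°.

71.5°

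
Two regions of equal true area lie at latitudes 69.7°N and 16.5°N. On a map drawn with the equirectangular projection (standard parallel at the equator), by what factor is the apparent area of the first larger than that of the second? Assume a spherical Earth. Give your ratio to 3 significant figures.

For the equirectangular projection with φ₀ = 0 (plate carrée), h = 1 along meridians and k = sec φ along parallels.
Areal scale at 69.7°: h·k = 1.000 × 2.882 = 2.882.
Areal scale at 16.5°: h·k = 1.000 × 1.043 = 1.043.
Ratio = 2.882/1.043 ≈ 2.76.

2.76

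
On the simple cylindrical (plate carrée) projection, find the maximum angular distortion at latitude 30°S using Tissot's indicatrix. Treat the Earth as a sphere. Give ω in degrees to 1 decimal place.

For the equirectangular projection with φ₀ = 0 (plate carrée), h = 1 along meridians and k = sec φ along parallels.
At 30°: h = 1.000, k = 1.155; principal scales a = 1.155, b = 1.000.
sin(ω/2) = (a − b)/(a + b) = 0.1547/2.155 = 0.07180, so ω = 2 arcsin(0.07180) ≈ 8.2°.

8.2°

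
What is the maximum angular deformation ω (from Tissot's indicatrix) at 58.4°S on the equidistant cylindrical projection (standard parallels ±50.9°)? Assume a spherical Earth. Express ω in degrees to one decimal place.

10.6°

In the equirectangular projection with standard parallel φ₀ = 50.9° (x = Rλ cos φ₀, y = Rφ), meridians are true-scale (h = 1) and the parallel scale is k = cos φ₀ / cos φ.
At 58.4°: h = 1.000, k = 1.204; principal scales a = 1.204, b = 1.000.
sin(ω/2) = (a − b)/(a + b) = 0.2036/2.204 = 0.09240, so ω = 2 arcsin(0.09240) ≈ 10.6°.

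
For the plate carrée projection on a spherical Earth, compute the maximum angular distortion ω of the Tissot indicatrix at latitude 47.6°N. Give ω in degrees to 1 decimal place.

22.4°

Plate carrée maps x = Rλ, y = Rφ. The meridian scale is h = 1 and the parallel scale is k = 1/cos φ = sec φ.
At 47.6°: h = 1.000, k = 1.483; principal scales a = 1.483, b = 1.000.
sin(ω/2) = (a − b)/(a + b) = 0.4830/2.483 = 0.1945, so ω = 2 arcsin(0.1945) ≈ 22.4°.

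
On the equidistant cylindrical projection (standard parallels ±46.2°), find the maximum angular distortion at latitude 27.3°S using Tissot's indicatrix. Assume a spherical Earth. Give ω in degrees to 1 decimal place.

14.3°

With standard parallel φ₀ = 46.2°, the equirectangular projection gives x = Rλ cos φ₀, y = Rφ, so h = 1 and k = cos 46.2° / cos φ.
At 27.3°: h = 1.000, k = 0.7789; principal scales a = 1.000, b = 0.7789.
sin(ω/2) = (a − b)/(a + b) = 0.2211/1.779 = 0.1243, so ω = 2 arcsin(0.1243) ≈ 14.3°.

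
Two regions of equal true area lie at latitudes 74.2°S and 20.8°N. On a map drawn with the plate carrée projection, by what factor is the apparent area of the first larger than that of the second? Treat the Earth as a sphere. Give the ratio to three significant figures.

3.43

In the plate carrée (x = Rλ, y = Rφ), meridians are true-scale (h = 1) and parallels are stretched by k = sec φ.
Areal scale at 74.2°: h·k = 1.000 × 3.673 = 3.673.
Areal scale at 20.8°: h·k = 1.000 × 1.070 = 1.070.
Ratio = 3.673/1.070 ≈ 3.43.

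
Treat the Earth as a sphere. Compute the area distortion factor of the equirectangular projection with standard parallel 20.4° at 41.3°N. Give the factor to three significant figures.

1.25

The equidistant cylindrical projection with φ₀ = 20.4° has h = 1 (meridians true) and k = cos φ₀ / cos φ along parallels.
Areal scale = h·k = 1 × cos φ₀ / cos φ; at 41.3°, h = 1.000, k = 1.248, so h·k = 1.248.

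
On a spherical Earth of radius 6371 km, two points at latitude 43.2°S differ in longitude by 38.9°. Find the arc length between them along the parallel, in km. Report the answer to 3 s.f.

Arc length along a parallel = R cos φ · Δλ (with Δλ in radians).
= 6371 × cos 43.2° × (38.9° × π/180) = 6371 × 0.7290 × 0.6789 ≈ 3150 km.

3150 km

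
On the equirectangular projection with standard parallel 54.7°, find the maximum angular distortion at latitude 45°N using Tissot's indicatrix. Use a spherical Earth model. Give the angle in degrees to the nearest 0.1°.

In the equirectangular projection with standard parallel φ₀ = 54.7° (x = Rλ cos φ₀, y = Rφ), meridians are true-scale (h = 1) and the parallel scale is k = cos φ₀ / cos φ.
At 45°: h = 1.000, k = 0.8172; principal scales a = 1.000, b = 0.8172.
sin(ω/2) = (a − b)/(a + b) = 0.1828/1.817 = 0.1006, so ω = 2 arcsin(0.1006) ≈ 11.5°.

11.5°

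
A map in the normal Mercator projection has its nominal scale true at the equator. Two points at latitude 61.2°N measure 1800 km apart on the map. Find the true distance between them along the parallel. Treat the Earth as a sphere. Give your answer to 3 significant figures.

867 km

For Mercator, h = k = sec φ (a conformal cylindrical projection has a single point scale, 1/cos φ).
Along the parallel at 61.2°, map distances are exaggerated by k = sec 61.2° = 2.076.
True distance = 1800 / 2.076 = 1800 × cos 61.2° ≈ 867 km.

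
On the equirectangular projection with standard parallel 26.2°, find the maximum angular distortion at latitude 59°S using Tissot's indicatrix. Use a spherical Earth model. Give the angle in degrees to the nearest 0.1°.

31.4°

With standard parallel φ₀ = 26.2°, the equirectangular projection gives x = Rλ cos φ₀, y = Rφ, so h = 1 and k = cos 26.2° / cos φ.
At 59°: h = 1.000, k = 1.742; principal scales a = 1.742, b = 1.000.
sin(ω/2) = (a − b)/(a + b) = 0.7421/2.742 = 0.2706, so ω = 2 arcsin(0.2706) ≈ 31.4°.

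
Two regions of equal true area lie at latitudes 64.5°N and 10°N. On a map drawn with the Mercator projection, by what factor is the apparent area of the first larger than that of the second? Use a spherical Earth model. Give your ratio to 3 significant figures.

Mercator is conformal with k = sec φ, so areal scale = k² = sec²φ.
At 64.5°: sec²(64.5°) = 1/0.4305² = 5.395.
At 10°: sec²(10°) = 1/0.9848² = 1.031.
Ratio = 5.395/1.031 = cos²(10°)/cos²(64.5°) ≈ 5.23.

5.23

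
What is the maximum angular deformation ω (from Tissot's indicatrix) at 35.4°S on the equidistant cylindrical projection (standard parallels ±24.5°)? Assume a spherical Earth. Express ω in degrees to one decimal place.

In the equirectangular projection with standard parallel φ₀ = 24.5° (x = Rλ cos φ₀, y = Rφ), meridians are true-scale (h = 1) and the parallel scale is k = cos φ₀ / cos φ.
At 35.4°: h = 1.000, k = 1.116; principal scales a = 1.116, b = 1.000.
sin(ω/2) = (a − b)/(a + b) = 0.1163/2.116 = 0.05497, so ω = 2 arcsin(0.05497) ≈ 6.3°.

6.3°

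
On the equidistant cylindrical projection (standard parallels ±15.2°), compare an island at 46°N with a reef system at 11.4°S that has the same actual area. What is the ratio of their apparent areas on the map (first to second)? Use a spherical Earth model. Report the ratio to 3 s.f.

The equidistant cylindrical projection with φ₀ = 15.2° has h = 1 (meridians true) and k = cos φ₀ / cos φ along parallels.
Areal scale at 46°: h·k = 1.000 × 1.389 = 1.389.
Areal scale at 11.4°: h·k = 1.000 × 0.9844 = 0.9844.
Ratio = 1.389/0.9844 ≈ 1.41.

1.41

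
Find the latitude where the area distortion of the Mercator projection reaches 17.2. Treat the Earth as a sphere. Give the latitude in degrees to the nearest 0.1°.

Mercator areal scale is sec²φ.
sec²φ = 17.2  ⇒  cos²φ = 0.05814  ⇒  cos φ = 0.2411.
φ = arccos(0.2411) ≈ 76.0°.

76.0°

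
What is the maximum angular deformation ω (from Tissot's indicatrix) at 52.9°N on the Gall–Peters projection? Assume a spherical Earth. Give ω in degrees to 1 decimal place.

Gall–Peters is a cylindrical equal-area projection with standard parallels at ±45°. For cylindrical equal-area with standard parallel φ₀, h = cos φ / cos φ₀ and k = cos φ₀ / cos φ, so h·k = 1.
At 52.9°: h = 0.8531, k = 1.172; principal scales a = 1.172, b = 0.8531.
sin(ω/2) = (a − b)/(a + b) = 0.3192/2.025 = 0.1576, so ω = 2 arcsin(0.1576) ≈ 18.1°.

18.1°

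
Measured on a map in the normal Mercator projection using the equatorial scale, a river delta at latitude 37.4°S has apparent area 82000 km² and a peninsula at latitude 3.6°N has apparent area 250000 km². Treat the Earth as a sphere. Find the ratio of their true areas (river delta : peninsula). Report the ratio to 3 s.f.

Mercator's areal exaggeration is sec²φ; hence true area = (apparent area) · cos²φ.
True area of river delta: 82000 × cos²(37.4°) = 82000 × 0.6311 = 51750 km².
True area of peninsula: 250000 × cos²(3.6°) = 250000 × 0.9961 = 249000 km².
Ratio = 51750 / 249000 ≈ 0.208.

0.208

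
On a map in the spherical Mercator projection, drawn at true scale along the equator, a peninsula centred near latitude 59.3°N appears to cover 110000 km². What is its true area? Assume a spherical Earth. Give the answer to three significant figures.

28700 km²

Mercator is conformal, so the point scale is isotropic: h = k = sec φ = 1/cos φ.
Areal scale = k² = sec²φ = 1/cos²(59.3°) = 1/0.5105² = 3.837.
True area = apparent / (areal scale) = 110000 / 3.837 ≈ 28700 km².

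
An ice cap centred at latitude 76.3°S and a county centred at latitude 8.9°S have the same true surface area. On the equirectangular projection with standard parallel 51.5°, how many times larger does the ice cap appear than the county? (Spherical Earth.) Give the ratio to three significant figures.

4.17

In the equirectangular projection with standard parallel φ₀ = 51.5° (x = Rλ cos φ₀, y = Rφ), meridians are true-scale (h = 1) and the parallel scale is k = cos φ₀ / cos φ.
Areal scale at 76.3°: h·k = 1.000 × 2.628 = 2.628.
Areal scale at 8.9°: h·k = 1.000 × 0.6301 = 0.6301.
Ratio = 2.628/0.6301 ≈ 4.17.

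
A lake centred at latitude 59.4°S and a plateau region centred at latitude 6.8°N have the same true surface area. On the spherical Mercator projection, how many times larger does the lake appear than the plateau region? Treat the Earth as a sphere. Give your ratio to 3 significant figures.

On Mercator, area is exaggerated by sec²φ = 1/cos²φ.
At 59.4°: sec²(59.4°) = 1/0.5090² = 3.859.
At 6.8°: sec²(6.8°) = 1/0.9930² = 1.014.
Ratio = 3.859/1.014 = cos²(6.8°)/cos²(59.4°) ≈ 3.81.

3.81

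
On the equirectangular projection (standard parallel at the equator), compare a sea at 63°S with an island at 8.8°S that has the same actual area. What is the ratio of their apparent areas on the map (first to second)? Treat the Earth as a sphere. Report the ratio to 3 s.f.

For the equirectangular projection with φ₀ = 0 (plate carrée), h = 1 along meridians and k = sec φ along parallels.
Areal scale at 63°: h·k = 1.000 × 2.203 = 2.203.
Areal scale at 8.8°: h·k = 1.000 × 1.012 = 1.012.
Ratio = 2.203/1.012 ≈ 2.18.

2.18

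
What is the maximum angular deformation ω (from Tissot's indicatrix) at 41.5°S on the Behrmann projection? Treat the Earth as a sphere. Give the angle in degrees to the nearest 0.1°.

Behrmann is a cylindrical equal-area projection with standard parallels at ±30°. For cylindrical equal-area with standard parallel φ₀, h = cos φ / cos φ₀ and k = cos φ₀ / cos φ, so h·k = 1.
At 41.5°: h = 0.8648, k = 1.156; principal scales a = 1.156, b = 0.8648.
sin(ω/2) = (a − b)/(a + b) = 0.2915/2.021 = 0.1442, so ω = 2 arcsin(0.1442) ≈ 16.6°.

16.6°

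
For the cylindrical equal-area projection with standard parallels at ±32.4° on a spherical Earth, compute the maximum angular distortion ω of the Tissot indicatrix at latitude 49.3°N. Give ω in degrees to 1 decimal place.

29.3°

For cylindrical equal-area with standard parallel φ₀, h = cos φ / cos φ₀ and k = cos φ₀ / cos φ, so h·k = 1.
At 49.3°: h = 0.7723, k = 1.295; principal scales a = 1.295, b = 0.7723.
sin(ω/2) = (a − b)/(a + b) = 0.5225/2.067 = 0.2527, so ω = 2 arcsin(0.2527) ≈ 29.3°.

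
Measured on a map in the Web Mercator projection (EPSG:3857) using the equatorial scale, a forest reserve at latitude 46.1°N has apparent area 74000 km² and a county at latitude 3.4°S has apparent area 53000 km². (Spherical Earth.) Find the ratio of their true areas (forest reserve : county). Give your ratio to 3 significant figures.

Since Mercator area scale is 1/cos²φ, the true area equals the apparent area multiplied by cos²φ.
True area of forest reserve: 74000 × cos²(46.1°) = 74000 × 0.4808 = 35580 km².
True area of county: 53000 × cos²(3.4°) = 53000 × 0.9965 = 52810 km².
Ratio = 35580 / 52810 ≈ 0.674.

0.674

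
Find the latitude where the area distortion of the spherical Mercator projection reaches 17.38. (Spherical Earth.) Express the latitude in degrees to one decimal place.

76.1°

Mercator areal scale is sec²φ.
sec²φ = 17.38  ⇒  cos²φ = 0.05754  ⇒  cos φ = 0.2399.
φ = arccos(0.2399) ≈ 76.1°.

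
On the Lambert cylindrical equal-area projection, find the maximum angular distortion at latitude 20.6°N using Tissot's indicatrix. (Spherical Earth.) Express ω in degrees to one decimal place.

The Lambert cylindrical equal-area projection is the cylindrical equal-area projection with its standard parallel at the equator (φ₀ = 0). A cylindrical equal-area projection with standard parallel φ₀ has meridian scale h = cos φ / cos φ₀ and parallel scale k = cos φ₀ / cos φ (so areas are preserved, h·k = 1).
At 20.6°: h = 0.9361, k = 1.068; principal scales a = 1.068, b = 0.9361.
sin(ω/2) = (a − b)/(a + b) = 0.1322/2.004 = 0.06598, so ω = 2 arcsin(0.06598) ≈ 7.6°.

7.6°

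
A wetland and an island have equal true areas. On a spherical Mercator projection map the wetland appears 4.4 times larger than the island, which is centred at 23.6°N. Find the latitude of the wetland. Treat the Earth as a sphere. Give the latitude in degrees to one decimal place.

On Mercator, (apparent₁)/(apparent₂) = sec²φ₁ / sec²φ₂ when true areas are equal.
cos²φ₂ / cos²φ₁ = 4.4  ⇒  cos φ₁ = cos 23.6° / √4.4 = 0.9164/2.098 = 0.4369.
φ₁ = arccos(0.4369) ≈ 64.1°.

64.1°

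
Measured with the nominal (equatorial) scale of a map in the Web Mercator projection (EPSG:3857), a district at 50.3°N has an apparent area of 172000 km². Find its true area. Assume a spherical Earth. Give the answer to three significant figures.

Mercator is conformal, so the point scale is isotropic: h = k = sec φ = 1/cos φ.
Areal scale = k² = sec²φ = 1/cos²(50.3°) = 1/0.6388² = 2.451.
True area = apparent / (areal scale) = 172000 / 2.451 ≈ 70200 km².

70200 km²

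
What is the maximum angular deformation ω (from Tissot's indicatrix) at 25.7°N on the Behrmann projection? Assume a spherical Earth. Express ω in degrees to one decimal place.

Behrmann is a cylindrical equal-area projection with standard parallels at ±30°. For cylindrical equal-area with standard parallel φ₀, h = cos φ / cos φ₀ and k = cos φ₀ / cos φ, so h·k = 1.
At 25.7°: h = 1.040, k = 0.9611; principal scales a = 1.040, b = 0.9611.
sin(ω/2) = (a − b)/(a + b) = 0.07937/2.002 = 0.03966, so ω = 2 arcsin(0.03966) ≈ 4.5°.

4.5°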